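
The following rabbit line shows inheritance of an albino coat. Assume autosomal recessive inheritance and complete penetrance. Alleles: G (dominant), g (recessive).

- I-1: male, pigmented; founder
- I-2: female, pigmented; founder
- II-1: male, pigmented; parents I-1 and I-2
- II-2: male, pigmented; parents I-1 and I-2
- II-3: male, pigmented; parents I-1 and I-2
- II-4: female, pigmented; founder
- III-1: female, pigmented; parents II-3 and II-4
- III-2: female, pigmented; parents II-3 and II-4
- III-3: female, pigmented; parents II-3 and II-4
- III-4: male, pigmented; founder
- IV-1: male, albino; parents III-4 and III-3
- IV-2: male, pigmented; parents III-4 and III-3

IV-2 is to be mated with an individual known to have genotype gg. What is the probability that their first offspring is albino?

III-4 is pigmented so carries G and passed g to IV-1 (gg), so III-4 is Gg.
III-3 is pigmented so carries G and passed g to IV-1 (gg), so III-3 is Gg.
IV-2 is a pigmented offspring of III-4 (Gg) × III-3 (Gg), whose cross gives 1/4 GG : 1/2 Gg : 1/4 gg; conditioning on being pigmented, IV-2 is GG with probability 1/3, Gg with probability 2/3.
Summing over parental genotype combinations, P(offspring is albino) = 2/3·1/2 = 1/3.

1/3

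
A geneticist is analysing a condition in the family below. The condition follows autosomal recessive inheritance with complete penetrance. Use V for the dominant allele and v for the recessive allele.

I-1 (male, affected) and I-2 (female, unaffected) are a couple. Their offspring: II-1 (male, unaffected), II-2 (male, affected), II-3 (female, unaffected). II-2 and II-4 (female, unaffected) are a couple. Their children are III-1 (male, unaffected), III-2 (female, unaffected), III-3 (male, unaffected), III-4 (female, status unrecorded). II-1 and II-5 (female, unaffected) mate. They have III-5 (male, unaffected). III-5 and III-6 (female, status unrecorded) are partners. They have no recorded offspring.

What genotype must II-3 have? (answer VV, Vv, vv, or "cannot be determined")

From phenotype alone, II-3 is VV or Vv.
II-3 is unaffected so carries V and received v from I-1 (vv), so II-3 is Vv.

Vv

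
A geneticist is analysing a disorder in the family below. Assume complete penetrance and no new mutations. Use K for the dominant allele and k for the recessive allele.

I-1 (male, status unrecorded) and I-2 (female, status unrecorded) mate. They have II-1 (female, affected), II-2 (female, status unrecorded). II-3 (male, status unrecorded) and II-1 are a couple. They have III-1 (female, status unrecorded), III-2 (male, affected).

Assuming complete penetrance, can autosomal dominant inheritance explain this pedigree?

A consistent assignment under autosomal dominant exists: I-1 KK, I-2 KK, II-1 KK, II-2 KK, II-3 KK, III-1 KK, III-2 KK.
In this assignment every recorded phenotype matches its genotype and every non-founder's genotype is obtainable from its parents' genotypes, so the pedigree is consistent.

Yes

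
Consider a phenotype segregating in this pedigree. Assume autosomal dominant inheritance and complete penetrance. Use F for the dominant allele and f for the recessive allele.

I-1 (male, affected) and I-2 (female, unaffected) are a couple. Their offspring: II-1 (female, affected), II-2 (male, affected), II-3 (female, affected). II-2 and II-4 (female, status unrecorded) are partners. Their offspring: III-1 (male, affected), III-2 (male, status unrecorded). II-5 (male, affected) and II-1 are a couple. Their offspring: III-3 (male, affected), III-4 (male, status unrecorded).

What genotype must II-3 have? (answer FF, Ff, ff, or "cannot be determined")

Ff

From phenotype alone, II-3 is FF or Ff.
II-3 is affected so carries F and received f from I-2 (ff), so II-3 is Ff.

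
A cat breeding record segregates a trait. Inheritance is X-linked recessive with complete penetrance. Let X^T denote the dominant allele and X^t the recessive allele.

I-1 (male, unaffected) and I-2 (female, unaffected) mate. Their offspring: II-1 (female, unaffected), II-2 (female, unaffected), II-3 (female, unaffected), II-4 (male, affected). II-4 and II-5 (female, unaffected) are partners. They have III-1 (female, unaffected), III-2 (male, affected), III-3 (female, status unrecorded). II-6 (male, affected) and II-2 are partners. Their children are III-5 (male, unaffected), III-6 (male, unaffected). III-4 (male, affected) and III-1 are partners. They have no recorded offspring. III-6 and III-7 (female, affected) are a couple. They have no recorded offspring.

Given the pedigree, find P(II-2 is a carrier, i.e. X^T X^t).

1/5

I-1 is unaffected, so I-1 is X^T Y.
I-2 is unaffected so carries T and passed t to II-4 (X^t Y), so I-2 is X^T X^t.
Their cross gives offspring ratios 1/2 X^T X^T : 1/2 X^T X^t. Conditioning on II-2 being unaffected, P(X^T X^t) = 1/2 / 1 = 1/2 before taking II-2's own offspring into account.
II-6 is affected, so II-6 is X^t Y.
Now use II-2's offspring. Probability of each recorded status — unaffected son III-5: 1/2 if II-2 is X^T X^t, 1 if X^T X^T; unaffected son III-6: 1/2 if II-2 is X^T X^t, 1 if X^T X^T.
Bayes: P(X^T X^t) = 1/2·1/4 / (1/2·1/4 + 1/2·1) = 1/5.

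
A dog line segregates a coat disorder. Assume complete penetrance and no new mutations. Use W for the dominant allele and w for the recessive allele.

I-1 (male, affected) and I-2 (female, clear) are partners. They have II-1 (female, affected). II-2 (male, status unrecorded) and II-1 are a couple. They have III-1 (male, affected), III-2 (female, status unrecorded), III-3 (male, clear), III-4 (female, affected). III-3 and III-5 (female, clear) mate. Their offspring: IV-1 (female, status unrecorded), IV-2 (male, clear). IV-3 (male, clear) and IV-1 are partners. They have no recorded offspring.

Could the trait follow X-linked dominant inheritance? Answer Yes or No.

Yes

A consistent assignment under X-linked dominant exists: I-1 X^W Y, I-2 X^w X^w, II-1 X^W X^w, II-2 X^W Y, III-1 X^W Y, III-2 X^W X^W, III-3 X^w Y, III-4 X^W X^W, III-5 X^w X^w, IV-1 X^w X^w, IV-2 X^w Y, IV-3 X^w Y.
In this assignment every recorded phenotype matches its genotype and every non-founder's genotype is obtainable from its parents' genotypes, so the pedigree is consistent.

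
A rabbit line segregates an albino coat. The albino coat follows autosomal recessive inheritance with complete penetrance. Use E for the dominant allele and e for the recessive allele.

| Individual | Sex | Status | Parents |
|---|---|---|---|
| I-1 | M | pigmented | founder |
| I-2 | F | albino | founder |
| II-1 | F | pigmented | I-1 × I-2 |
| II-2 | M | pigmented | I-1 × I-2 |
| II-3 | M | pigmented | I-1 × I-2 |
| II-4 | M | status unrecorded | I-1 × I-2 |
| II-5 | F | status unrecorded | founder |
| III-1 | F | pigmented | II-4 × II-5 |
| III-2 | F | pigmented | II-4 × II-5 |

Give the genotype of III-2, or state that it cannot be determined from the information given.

III-2's phenotype allows EE or Ee, and no parent or child forces a single allele at both positions; consistent genotype assignments exist with III-2 as EE or Ee.

cannot be determined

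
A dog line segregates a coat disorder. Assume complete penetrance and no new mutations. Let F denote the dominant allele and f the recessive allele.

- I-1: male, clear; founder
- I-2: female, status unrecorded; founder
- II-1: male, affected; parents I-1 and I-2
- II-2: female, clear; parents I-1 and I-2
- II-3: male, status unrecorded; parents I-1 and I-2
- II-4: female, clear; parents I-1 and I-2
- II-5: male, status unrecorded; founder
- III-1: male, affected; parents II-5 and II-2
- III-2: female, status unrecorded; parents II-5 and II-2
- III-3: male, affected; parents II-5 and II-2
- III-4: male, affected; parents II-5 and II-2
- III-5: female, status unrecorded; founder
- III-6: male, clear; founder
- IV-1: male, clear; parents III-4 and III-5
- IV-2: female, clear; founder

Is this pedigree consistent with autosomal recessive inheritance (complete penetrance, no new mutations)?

Yes

A consistent assignment under autosomal recessive exists: I-1 Ff, I-2 Ff, II-1 ff, II-2 Ff, II-3 FF, II-4 FF, II-5 Ff, III-1 ff, III-2 FF, III-3 ff, III-4 ff, III-5 FF, III-6 FF, IV-1 Ff, IV-2 FF.
In this assignment every recorded phenotype matches its genotype and every non-founder's genotype is obtainable from its parents' genotypes, so the pedigree is consistent.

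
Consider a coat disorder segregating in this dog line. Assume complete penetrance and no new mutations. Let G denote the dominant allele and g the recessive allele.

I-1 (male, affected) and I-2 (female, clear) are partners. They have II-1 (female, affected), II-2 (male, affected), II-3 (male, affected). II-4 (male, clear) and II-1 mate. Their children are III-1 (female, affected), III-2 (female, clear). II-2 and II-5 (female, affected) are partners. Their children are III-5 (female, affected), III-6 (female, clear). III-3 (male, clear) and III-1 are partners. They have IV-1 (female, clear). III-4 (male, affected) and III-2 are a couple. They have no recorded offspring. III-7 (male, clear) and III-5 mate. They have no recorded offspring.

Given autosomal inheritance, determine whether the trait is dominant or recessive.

dominant

II-2 and II-5 are both affected yet have a clear child III-6. Under a recessive model two affected parents are homozygous and every child would be affected, so the trait cannot be recessive.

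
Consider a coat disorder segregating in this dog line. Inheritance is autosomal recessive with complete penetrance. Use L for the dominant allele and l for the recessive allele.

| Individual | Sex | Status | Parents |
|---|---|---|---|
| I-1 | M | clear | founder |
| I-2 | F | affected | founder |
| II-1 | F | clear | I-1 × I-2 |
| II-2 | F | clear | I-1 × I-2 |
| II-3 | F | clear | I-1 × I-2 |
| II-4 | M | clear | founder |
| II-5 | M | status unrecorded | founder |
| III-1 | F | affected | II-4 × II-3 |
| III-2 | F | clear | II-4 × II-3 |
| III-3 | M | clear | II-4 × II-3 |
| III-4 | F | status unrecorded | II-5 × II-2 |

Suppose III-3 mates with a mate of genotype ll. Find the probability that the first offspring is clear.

II-4 is clear so carries L and passed l to III-1 (ll), so II-4 is Ll.
II-3 is clear so carries L and received l from I-2 (ll), so II-3 is Ll.
III-3 is a clear offspring of II-4 (Ll) × II-3 (Ll), whose cross gives 1/4 LL : 1/2 Ll : 1/4 ll; conditioning on being clear, III-3 is LL with probability 1/3, Ll with probability 2/3.
Summing over parental genotype combinations, P(offspring is clear) = 1/3·1 + 2/3·1/2 = 2/3.

2/3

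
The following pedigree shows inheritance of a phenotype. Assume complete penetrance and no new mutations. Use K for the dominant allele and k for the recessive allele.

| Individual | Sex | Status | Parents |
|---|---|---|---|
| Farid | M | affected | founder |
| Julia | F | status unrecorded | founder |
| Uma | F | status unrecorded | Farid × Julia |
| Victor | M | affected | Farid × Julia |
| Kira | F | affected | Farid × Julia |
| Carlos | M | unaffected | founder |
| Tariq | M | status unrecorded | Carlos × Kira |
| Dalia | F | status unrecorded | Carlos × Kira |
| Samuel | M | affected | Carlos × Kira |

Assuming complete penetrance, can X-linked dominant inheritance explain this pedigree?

A consistent assignment under X-linked dominant exists: Farid X^K Y, Julia X^K X^K, Uma X^K X^K, Victor X^K Y, Kira X^K X^K, Carlos X^k Y, Tariq X^K Y, Dalia X^K X^k, Samuel X^K Y.
In this assignment every recorded phenotype matches its genotype and every non-founder's genotype is obtainable from its parents' genotypes, so the pedigree is consistent.

Yes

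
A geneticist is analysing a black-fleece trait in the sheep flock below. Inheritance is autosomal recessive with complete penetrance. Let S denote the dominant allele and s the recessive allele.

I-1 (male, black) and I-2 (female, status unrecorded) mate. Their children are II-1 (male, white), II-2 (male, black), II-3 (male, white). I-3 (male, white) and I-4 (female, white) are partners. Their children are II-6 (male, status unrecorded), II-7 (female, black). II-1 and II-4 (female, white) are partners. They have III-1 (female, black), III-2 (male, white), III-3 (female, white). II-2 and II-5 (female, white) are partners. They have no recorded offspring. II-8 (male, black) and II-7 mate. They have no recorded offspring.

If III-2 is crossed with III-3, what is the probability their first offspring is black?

II-1 is white so carries S and received s from I-1 (ss), so II-1 is Ss.
II-4 is white so carries S and passed s to III-1 (ss), so II-4 is Ss.
III-2 is a white offspring of II-1 (Ss) × II-4 (Ss), whose cross gives 1/4 SS : 1/2 Ss : 1/4 ss; conditioning on being white, III-2 is SS with probability 1/3, Ss with probability 2/3.
III-3 is a white offspring of II-1 (Ss) × II-4 (Ss), whose cross gives 1/4 SS : 1/2 Ss : 1/4 ss; conditioning on being white, III-3 is SS with probability 1/3, Ss with probability 2/3.
Summing over parental genotype combinations, P(offspring is black) = 4/9·1/4 = 1/9.

1/9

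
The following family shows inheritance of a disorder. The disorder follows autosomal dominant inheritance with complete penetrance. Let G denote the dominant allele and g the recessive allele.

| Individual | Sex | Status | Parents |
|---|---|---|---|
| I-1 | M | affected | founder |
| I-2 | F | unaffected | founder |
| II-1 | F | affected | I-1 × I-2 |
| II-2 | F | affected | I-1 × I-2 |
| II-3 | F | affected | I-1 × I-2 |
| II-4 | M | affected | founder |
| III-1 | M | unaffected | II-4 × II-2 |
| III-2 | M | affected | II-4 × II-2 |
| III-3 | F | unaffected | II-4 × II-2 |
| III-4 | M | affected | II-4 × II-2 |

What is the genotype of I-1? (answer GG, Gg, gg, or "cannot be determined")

I-1's phenotype allows GG or Gg, and no parent or child forces a single allele at both positions; consistent genotype assignments exist with I-1 as GG or Gg.

cannot be determined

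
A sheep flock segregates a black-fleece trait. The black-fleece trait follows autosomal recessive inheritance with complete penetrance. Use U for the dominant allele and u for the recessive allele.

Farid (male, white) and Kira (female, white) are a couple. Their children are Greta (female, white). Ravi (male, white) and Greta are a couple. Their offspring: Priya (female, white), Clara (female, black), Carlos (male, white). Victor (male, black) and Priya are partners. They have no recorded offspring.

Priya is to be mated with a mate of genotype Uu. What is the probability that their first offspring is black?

1/6

Ravi is white so carries U and passed u to Clara (uu), so Ravi is Uu.
Greta is white so carries U and passed u to Clara (uu), so Greta is Uu.
Priya is a white offspring of Ravi (Uu) × Greta (Uu), whose cross gives 1/4 UU : 1/2 Uu : 1/4 uu; conditioning on being white, Priya is UU with probability 1/3, Uu with probability 2/3.
Summing over parental genotype combinations, P(offspring is black) = 2/3·1/4 = 1/6.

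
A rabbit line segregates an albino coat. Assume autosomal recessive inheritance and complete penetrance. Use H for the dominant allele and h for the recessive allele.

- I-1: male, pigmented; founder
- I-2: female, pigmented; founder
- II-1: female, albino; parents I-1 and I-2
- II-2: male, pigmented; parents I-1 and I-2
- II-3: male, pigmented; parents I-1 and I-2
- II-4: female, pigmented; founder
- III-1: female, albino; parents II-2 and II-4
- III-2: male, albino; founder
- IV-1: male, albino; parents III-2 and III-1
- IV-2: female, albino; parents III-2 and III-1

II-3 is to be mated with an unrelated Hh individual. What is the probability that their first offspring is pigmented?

5/6

I-1 is pigmented so carries H and passed h to II-1 (hh), so I-1 is Hh.
I-2 is pigmented so carries H and passed h to II-1 (hh), so I-2 is Hh.
II-3 is a pigmented offspring of I-1 (Hh) × I-2 (Hh), whose cross gives 1/4 HH : 1/2 Hh : 1/4 hh; conditioning on being pigmented, II-3 is HH with probability 1/3, Hh with probability 2/3.
Summing over parental genotype combinations, P(offspring is pigmented) = 1/3·1 + 2/3·3/4 = 5/6.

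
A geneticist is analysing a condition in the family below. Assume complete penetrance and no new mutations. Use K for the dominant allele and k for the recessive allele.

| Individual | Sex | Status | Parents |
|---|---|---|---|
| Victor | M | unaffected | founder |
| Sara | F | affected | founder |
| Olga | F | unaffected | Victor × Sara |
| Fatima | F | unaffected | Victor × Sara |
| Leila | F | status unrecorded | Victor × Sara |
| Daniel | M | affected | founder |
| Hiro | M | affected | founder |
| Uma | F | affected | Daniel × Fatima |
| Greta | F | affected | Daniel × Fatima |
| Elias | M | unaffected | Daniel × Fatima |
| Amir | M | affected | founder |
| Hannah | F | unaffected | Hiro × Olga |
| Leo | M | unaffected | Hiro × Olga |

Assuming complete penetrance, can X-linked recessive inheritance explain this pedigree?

Yes

A consistent assignment under X-linked recessive exists: Victor X^K Y, Sara X^k X^k, Olga X^K X^k, Fatima X^K X^k, Leila X^K X^k, Daniel X^k Y, Hiro X^k Y, Uma X^k X^k, Greta X^k X^k, Elias X^K Y, Amir X^k Y, Hannah X^K X^k, Leo X^K Y.
In this assignment every recorded phenotype matches its genotype and every non-founder's genotype is obtainable from its parents' genotypes, so the pedigree is consistent.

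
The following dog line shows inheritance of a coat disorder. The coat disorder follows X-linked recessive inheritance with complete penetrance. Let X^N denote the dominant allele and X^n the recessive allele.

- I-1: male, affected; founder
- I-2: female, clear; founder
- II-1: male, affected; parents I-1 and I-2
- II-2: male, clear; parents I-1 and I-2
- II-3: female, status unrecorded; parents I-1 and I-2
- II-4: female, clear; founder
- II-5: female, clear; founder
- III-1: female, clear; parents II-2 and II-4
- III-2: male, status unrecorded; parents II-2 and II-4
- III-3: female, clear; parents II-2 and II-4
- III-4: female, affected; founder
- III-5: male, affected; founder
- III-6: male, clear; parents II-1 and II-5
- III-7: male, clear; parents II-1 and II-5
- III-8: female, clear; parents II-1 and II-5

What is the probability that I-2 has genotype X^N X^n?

1

I-2 is clear so carries N and passed n to II-1 (X^n Y), so I-2 is X^N X^n, giving P(X^N X^n) = 1.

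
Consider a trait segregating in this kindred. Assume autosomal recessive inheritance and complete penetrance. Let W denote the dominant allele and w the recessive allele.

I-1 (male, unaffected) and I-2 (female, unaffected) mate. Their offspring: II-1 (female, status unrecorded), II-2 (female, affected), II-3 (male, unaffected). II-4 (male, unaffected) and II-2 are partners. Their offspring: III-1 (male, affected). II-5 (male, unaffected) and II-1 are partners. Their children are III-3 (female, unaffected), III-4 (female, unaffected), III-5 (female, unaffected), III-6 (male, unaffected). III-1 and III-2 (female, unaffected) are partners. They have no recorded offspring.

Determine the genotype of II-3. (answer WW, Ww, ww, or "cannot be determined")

cannot be determined

II-3's phenotype allows WW or Ww, and no parent or child forces a single allele at both positions; consistent genotype assignments exist with II-3 as WW or Ww.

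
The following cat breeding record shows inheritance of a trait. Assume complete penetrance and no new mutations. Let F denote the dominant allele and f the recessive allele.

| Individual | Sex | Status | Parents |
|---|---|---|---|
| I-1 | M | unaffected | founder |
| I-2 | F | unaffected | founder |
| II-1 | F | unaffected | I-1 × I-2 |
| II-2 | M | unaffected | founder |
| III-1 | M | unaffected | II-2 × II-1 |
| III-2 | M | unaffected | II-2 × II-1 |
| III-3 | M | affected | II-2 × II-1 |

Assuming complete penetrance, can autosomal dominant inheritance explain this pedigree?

Under autosomal dominant, III-3 (affected, male) cannot arise from II-2 (unaffected) × II-1 (unaffected).

No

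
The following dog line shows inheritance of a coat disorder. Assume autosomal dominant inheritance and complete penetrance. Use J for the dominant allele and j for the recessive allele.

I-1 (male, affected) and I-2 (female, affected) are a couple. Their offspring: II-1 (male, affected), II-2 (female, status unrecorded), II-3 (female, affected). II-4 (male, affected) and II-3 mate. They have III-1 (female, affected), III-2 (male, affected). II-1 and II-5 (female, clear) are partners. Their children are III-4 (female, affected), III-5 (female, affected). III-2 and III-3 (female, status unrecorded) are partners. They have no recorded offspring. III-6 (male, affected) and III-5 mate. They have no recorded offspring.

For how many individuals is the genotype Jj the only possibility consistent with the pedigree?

2

Obligate heterozygotes: III-4 is affected so carries J and received j from II-5 (jj), so III-4 is Jj; III-5 is affected so carries J and received j from II-5 (jj), so III-5 is Jj.
Every other individual is either homozygous by phenotype or has at least one consistent homozygous assignment, so the count is 2.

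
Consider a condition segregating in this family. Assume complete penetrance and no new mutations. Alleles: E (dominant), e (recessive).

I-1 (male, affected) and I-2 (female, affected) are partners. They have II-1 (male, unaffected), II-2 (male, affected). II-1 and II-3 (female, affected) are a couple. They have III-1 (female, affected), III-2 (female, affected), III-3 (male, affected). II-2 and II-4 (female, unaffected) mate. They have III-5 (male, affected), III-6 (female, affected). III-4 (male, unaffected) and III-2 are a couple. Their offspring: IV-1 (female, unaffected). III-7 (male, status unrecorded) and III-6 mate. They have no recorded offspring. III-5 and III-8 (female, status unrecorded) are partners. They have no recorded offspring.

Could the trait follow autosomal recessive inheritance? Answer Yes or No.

No

Under autosomal recessive, II-1 (unaffected, male) cannot arise from I-1 (affected) × I-2 (affected).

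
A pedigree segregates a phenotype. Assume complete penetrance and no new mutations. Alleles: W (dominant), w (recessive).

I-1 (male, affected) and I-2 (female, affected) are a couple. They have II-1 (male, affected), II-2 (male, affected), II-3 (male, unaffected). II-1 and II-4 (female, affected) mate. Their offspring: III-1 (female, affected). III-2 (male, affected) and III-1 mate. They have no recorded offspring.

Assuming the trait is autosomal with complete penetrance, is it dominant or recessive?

I-1 and I-2 are both affected yet have an unaffected child II-3. Under a recessive model two affected parents are homozygous and every child would be affected, so the trait cannot be recessive.

dominant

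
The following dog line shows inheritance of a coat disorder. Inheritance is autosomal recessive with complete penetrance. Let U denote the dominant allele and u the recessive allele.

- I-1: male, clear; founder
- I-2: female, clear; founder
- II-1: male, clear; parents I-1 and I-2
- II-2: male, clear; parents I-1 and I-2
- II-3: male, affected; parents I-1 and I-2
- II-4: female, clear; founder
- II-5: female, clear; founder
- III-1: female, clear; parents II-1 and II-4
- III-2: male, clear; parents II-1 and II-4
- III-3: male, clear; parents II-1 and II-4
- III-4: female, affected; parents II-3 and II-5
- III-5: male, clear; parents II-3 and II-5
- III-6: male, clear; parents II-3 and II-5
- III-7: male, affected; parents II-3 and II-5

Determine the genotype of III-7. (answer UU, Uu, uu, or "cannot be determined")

uu

III-7 is affected, so III-7 is uu.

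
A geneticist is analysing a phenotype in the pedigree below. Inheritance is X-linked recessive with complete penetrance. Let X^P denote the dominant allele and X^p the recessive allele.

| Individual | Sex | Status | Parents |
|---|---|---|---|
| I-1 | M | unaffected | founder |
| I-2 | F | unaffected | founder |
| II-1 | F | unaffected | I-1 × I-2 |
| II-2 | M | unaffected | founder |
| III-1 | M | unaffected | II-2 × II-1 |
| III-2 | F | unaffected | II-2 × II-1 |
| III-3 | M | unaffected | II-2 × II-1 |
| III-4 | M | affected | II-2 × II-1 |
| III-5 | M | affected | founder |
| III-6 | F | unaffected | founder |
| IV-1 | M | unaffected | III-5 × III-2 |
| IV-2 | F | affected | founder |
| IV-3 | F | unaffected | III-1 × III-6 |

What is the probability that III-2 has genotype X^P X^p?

1/3

II-2 is unaffected, so II-2 is X^P Y.
II-1 is unaffected so carries P and passed p to III-4 (X^p Y), so II-1 is X^P X^p.
Their cross gives offspring ratios 1/2 X^P X^P : 1/2 X^P X^p. Conditioning on III-2 being unaffected, P(X^P X^p) = 1/2 / 1 = 1/2 before taking III-2's own offspring into account.
III-5 is affected, so III-5 is X^p Y.
Now use III-2's offspring. Probability of each recorded status — unaffected son IV-1: 1/2 if III-2 is X^P X^p, 1 if X^P X^P.
Bayes: P(X^P X^p) = 1/2·1/2 / (1/2·1/2 + 1/2·1) = 1/3.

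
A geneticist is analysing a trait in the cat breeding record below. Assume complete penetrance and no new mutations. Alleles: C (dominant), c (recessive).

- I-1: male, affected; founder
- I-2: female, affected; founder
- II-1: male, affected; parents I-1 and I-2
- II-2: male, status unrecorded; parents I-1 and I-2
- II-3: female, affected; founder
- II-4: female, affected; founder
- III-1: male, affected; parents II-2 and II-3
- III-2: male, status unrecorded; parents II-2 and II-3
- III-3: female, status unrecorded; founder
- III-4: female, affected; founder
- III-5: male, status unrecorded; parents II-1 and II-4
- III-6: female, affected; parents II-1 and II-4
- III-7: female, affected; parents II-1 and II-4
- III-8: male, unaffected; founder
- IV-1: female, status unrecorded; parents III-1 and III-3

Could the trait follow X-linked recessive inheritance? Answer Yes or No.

Yes

A consistent assignment under X-linked recessive exists: I-1 X^c Y, I-2 X^c X^c, II-1 X^c Y, II-2 X^c Y, II-3 X^c X^c, II-4 X^c X^c, III-1 X^c Y, III-2 X^c Y, III-3 X^C X^C, III-4 X^c X^c, III-5 X^c Y, III-6 X^c X^c, III-7 X^c X^c, III-8 X^C Y, IV-1 X^C X^c.
In this assignment every recorded phenotype matches its genotype and every non-founder's genotype is obtainable from its parents' genotypes, so the pedigree is consistent.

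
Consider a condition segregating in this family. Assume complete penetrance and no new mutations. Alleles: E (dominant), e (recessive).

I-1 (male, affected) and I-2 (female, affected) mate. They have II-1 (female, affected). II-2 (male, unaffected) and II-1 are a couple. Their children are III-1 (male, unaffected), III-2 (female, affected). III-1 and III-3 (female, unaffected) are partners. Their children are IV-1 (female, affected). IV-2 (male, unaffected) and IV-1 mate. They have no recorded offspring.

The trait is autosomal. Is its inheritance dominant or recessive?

III-1 and III-3 are both unaffected yet have an affected child IV-1. Under dominance, an affected child requires at least one affected parent, so the trait cannot be dominant.

recessive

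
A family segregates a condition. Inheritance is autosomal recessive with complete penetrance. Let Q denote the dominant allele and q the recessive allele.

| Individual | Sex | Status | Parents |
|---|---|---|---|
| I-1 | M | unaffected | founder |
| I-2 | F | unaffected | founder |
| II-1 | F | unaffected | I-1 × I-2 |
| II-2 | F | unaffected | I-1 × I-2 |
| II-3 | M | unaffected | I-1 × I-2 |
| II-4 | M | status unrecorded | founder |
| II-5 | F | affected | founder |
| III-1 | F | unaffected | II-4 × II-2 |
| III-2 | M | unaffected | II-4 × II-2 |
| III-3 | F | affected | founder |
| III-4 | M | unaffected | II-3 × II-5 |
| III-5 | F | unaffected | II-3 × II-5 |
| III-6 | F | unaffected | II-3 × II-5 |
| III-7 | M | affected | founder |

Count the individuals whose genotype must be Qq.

Obligate heterozygotes: III-4 is unaffected so carries Q and received q from II-5 (qq), so III-4 is Qq; III-5 is unaffected so carries Q and received q from II-5 (qq), so III-5 is Qq; III-6 is unaffected so carries Q and received q from II-5 (qq), so III-6 is Qq.
Every other individual is either homozygous by phenotype or has at least one consistent homozygous assignment, so the count is 3.

3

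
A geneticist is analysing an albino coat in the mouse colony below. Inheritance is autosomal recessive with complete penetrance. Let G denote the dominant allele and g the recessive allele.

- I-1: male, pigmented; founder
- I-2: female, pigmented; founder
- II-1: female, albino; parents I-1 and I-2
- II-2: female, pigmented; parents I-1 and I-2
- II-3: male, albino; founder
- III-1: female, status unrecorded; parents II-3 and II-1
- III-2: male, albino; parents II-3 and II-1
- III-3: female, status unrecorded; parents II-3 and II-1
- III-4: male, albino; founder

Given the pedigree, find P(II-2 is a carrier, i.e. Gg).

2/3

I-1 is pigmented so carries G and passed g to II-1 (gg), so I-1 is Gg.
I-2 is pigmented so carries G and passed g to II-1 (gg), so I-2 is Gg.
Their cross gives offspring ratios 1/4 GG : 1/2 Gg : 1/4 gg. Conditioning on II-2 being pigmented, P(Gg) = 1/2 / 3/4 = 2/3.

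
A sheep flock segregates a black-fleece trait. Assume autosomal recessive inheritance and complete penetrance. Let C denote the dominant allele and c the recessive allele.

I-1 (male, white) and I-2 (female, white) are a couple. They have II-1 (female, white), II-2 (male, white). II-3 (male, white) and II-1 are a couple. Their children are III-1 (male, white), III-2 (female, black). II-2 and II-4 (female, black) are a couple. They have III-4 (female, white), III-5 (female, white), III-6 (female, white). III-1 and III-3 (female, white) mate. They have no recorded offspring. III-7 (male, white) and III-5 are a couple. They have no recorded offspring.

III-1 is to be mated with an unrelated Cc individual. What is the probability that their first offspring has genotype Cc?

1/2

II-3 is white so carries C and passed c to III-2 (cc), so II-3 is Cc.
II-1 is white so carries C and passed c to III-2 (cc), so II-1 is Cc.
III-1 is a white offspring of II-3 (Cc) × II-1 (Cc), whose cross gives 1/4 CC : 1/2 Cc : 1/4 cc; conditioning on being white, III-1 is CC with probability 1/3, Cc with probability 2/3.
Summing over parental genotype combinations, P(offspring has genotype Cc) = 1/3·1/2 + 2/3·1/2 = 1/2.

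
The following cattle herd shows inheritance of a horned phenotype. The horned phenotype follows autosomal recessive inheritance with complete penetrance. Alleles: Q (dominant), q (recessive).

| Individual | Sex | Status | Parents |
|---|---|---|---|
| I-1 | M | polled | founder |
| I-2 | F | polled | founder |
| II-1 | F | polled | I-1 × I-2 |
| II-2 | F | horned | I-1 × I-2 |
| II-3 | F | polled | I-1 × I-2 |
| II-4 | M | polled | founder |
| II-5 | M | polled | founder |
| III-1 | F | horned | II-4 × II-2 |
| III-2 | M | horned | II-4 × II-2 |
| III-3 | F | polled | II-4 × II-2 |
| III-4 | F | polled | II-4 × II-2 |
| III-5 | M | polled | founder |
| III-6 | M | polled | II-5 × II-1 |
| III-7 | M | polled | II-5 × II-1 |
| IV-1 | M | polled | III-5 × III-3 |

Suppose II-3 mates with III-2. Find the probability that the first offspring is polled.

I-1 is polled so carries Q and passed q to II-2 (qq), so I-1 is Qq.
I-2 is polled so carries Q and passed q to II-2 (qq), so I-2 is Qq.
II-3 is a polled offspring of I-1 (Qq) × I-2 (Qq), whose cross gives 1/4 QQ : 1/2 Qq : 1/4 qq; conditioning on being polled, II-3 is QQ with probability 1/3, Qq with probability 2/3.
III-2 is horned, so III-2 is qq.
Summing over parental genotype combinations, P(offspring is polled) = 1/3·1 + 2/3·1/2 = 2/3.

2/3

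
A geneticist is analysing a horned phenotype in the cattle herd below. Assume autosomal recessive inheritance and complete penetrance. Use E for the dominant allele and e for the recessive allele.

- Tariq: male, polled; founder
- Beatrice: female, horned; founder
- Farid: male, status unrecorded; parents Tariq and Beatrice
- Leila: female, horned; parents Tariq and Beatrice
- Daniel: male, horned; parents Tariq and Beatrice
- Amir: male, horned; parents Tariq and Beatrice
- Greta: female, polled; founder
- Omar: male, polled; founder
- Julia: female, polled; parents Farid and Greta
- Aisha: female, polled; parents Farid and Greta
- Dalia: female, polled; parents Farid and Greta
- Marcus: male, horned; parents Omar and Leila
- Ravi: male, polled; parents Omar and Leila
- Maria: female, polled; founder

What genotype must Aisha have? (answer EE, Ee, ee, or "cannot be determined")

Aisha's phenotype allows EE or Ee, and no parent or child forces a single allele at both positions; consistent genotype assignments exist with Aisha as EE or Ee.

cannot be determined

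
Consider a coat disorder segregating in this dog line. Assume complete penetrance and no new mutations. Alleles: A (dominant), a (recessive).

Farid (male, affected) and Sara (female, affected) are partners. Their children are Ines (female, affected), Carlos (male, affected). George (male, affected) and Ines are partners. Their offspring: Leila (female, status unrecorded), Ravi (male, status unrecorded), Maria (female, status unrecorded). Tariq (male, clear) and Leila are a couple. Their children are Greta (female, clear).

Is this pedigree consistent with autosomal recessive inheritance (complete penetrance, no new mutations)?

Yes

A consistent assignment under autosomal recessive exists: Farid aa, Sara aa, Ines aa, Carlos aa, George aa, Leila aa, Ravi aa, Maria aa, Tariq AA, Greta Aa.
In this assignment every recorded phenotype matches its genotype and every non-founder's genotype is obtainable from its parents' genotypes, so the pedigree is consistent.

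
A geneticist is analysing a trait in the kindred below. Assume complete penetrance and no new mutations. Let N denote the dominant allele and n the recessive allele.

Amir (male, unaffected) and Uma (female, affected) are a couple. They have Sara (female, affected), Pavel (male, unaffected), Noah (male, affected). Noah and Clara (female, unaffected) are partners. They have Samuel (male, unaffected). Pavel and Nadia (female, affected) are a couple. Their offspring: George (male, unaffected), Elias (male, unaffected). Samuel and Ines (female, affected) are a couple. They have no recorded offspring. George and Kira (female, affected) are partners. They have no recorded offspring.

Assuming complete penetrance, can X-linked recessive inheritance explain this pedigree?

No

Under X-linked recessive, Sara (affected, female) cannot arise from Amir (unaffected) × Uma (affected).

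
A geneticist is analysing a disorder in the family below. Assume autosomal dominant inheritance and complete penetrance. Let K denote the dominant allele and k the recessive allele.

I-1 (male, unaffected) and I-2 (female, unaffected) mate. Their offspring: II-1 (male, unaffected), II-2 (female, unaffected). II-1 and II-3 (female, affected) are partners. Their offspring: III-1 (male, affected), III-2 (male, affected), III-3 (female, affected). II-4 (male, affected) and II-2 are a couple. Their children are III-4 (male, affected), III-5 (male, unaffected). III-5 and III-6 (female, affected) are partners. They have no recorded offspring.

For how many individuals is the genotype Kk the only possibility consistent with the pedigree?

Obligate heterozygotes: II-4 is affected so carries K and passed k to III-5 (kk), so II-4 is Kk; III-1 is affected so carries K and received k from II-1 (kk), so III-1 is Kk; III-2 is affected so carries K and received k from II-1 (kk), so III-2 is Kk; III-3 is affected so carries K and received k from II-1 (kk), so III-3 is Kk; III-4 is affected so carries K and received k from II-2 (kk), so III-4 is Kk.
Every other individual is either homozygous by phenotype or has at least one consistent homozygous assignment, so the count is 5.

5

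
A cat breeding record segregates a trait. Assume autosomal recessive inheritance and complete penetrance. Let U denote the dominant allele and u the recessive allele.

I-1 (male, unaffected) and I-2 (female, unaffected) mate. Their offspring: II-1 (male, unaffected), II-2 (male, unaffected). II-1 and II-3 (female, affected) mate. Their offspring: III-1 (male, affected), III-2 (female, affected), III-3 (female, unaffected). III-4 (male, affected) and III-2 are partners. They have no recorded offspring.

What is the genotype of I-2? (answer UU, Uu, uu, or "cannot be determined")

I-2's phenotype allows UU or Uu, and no parent or child forces a single allele at both positions; consistent genotype assignments exist with I-2 as UU or Uu.

cannot be determined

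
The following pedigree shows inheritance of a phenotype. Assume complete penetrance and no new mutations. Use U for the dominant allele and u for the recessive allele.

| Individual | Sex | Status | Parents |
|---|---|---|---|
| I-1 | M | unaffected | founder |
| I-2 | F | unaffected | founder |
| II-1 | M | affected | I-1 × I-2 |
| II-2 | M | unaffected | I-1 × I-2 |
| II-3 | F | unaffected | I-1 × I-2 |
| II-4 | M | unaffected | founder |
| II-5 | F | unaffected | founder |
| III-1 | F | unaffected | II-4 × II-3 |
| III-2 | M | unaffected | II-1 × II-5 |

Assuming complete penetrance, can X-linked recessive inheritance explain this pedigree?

Yes

A consistent assignment under X-linked recessive exists: I-1 X^U Y, I-2 X^U X^u, II-1 X^u Y, II-2 X^U Y, II-3 X^U X^U, II-4 X^U Y, II-5 X^U X^U, III-1 X^U X^U, III-2 X^U Y.
In this assignment every recorded phenotype matches its genotype and every non-founder's genotype is obtainable from its parents' genotypes, so the pedigree is consistent.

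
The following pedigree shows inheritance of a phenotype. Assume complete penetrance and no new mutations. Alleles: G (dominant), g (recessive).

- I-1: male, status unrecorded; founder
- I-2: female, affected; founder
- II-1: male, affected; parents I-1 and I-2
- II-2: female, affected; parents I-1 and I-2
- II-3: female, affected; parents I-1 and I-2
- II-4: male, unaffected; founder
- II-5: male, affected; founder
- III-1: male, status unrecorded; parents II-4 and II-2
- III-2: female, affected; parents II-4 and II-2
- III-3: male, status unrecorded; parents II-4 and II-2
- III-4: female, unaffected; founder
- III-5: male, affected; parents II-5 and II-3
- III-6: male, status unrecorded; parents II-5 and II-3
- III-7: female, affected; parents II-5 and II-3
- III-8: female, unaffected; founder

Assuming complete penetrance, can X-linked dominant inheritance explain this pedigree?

A consistent assignment under X-linked dominant exists: I-1 X^G Y, I-2 X^G X^G, II-1 X^G Y, II-2 X^G X^G, II-3 X^G X^G, II-4 X^g Y, II-5 X^G Y, III-1 X^G Y, III-2 X^G X^g, III-3 X^G Y, III-4 X^g X^g, III-5 X^G Y, III-6 X^G Y, III-7 X^G X^G, III-8 X^g X^g.
In this assignment every recorded phenotype matches its genotype and every non-founder's genotype is obtainable from its parents' genotypes, so the pedigree is consistent.

Yes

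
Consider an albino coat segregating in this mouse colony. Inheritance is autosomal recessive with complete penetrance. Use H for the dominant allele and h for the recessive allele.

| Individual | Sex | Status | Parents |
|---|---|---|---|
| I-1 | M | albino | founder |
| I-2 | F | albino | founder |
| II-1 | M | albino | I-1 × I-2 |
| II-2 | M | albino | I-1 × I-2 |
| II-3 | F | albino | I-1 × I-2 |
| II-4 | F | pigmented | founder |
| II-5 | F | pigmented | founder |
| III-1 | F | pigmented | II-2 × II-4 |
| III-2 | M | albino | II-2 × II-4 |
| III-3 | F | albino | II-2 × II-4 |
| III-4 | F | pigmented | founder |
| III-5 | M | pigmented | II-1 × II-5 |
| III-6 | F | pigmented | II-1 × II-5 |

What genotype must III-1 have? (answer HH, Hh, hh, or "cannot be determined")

Hh

From phenotype alone, III-1 is HH or Hh.
III-1 is pigmented so carries H and received h from II-2 (hh), so III-1 is Hh.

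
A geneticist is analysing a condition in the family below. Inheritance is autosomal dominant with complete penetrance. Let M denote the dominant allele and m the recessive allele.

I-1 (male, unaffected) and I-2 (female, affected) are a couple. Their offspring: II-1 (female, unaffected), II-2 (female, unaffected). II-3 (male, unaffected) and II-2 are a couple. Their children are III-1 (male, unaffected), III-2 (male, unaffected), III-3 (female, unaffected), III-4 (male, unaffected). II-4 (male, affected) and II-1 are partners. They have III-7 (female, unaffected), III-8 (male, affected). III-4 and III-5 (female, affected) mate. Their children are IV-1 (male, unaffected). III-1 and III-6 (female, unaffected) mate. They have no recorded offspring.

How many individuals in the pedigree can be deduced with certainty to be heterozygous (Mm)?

Obligate heterozygotes: I-2 is affected so carries M and passed m to II-1 (mm), so I-2 is Mm; II-4 is affected so carries M and passed m to III-7 (mm), so II-4 is Mm; III-5 is affected so carries M and passed m to IV-1 (mm), so III-5 is Mm; III-8 is affected so carries M and received m from II-1 (mm), so III-8 is Mm.
Every other individual is either homozygous by phenotype or has at least one consistent homozygous assignment, so the count is 4.

4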